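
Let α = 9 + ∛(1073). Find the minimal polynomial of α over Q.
m_α(x) = x^3 - 27x^2 + 243x - 1802

Set β = α - 9 = ∛(1073), so β^3 = 1073. Then (α - 9)^3 - 1073 = 0, i.e. α is a root of g(x) = (x - 9)^3 - 1073 = x^3 - 27x^2 + 243x - 1802. Since g(x) = h(x - 9) where h(x) = x^3 - 1073, and h is irreducible over Q (because 1073 is not a perfect cube, so h has no rational root, and a monic cubic with no rational root is irreducible), g is also irreducible (irreducibility is preserved under the substitution x → x - 9). Hence m_α(x) = x^3 - 27x^2 + 243x - 1802.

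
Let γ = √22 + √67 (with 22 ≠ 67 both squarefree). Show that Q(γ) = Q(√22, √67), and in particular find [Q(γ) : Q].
[Q(γ) : Q] = 4 (equivalently, Q(γ) = Q(√22, √67))

Obviously Q(γ) ⊆ Q(√22, √67), and [Q(√22, √67):Q] = 4 (since 22, 67 are distinct squarefree integers > 1 with 1474 not a perfect square). To show equality we compute the minimal polynomial of γ. From γ = √22 + √67: γ^2 = 22 + 2√(1474) + 67 = 89 + 2√(1474), so γ^2 - 89 = 2√(1474); squaring, (γ^2 - 89)^2 = 4·1474, i.e. γ^4 - 178γ^2 + 7921 - 5896 = 0, i.e. γ^4 - 178γ^2 + 2025 = 0. So γ is a root of x^4 - 178x^2 + 2025. This polynomial is irreducible over Q: it has no rational root (each ±√22 ± √67 is irrational), and any factorization into two quadratics over Q would force √(1474) ∈ Q (pairing opposite roots) or √22, √67 ∈ Q (other pairings), all impossible. Hence [Q(γ):Q] = 4 = [Q(√22, √67):Q], so Q(γ) = Q(√22, √67).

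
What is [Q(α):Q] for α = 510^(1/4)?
[Q(α):Q] = 4

α is a root of x^4 - 510. By Eisenstein's criterion at the prime p = 2 (which divides the constant term 510 but p^2 = 4 does not, since 510 is squarefree), x^4 - 510 is irreducible over Q. Hence [Q(α):Q] = 4.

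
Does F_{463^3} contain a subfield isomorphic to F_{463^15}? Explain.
No: F_{463^15} is not a subfield of F_{463^3}

F_{p^m} embeds in F_{p^n} iff m | n. Here 15 ∤ 3 (since 3 = 0·15 + 3 with remainder 3 ≠ 0), so F_{463^15} is not a subfield of F_{463^3}. Equivalently: if it were, the tower law would give 15 = [F_{463^15}:F_463] dividing [F_{463^3}:F_463] = 3, contradiction.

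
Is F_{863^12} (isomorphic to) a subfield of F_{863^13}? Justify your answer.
No: F_{863^12} is not a subfield of F_{863^13}

F_{p^m} embeds in F_{p^n} iff m | n. Here 12 ∤ 13 (since 13 = 1·12 + 1 with remainder 1 ≠ 0), so F_{863^12} is not a subfield of F_{863^13}. Equivalently: if it were, the tower law would give 12 = [F_{863^12}:F_863] dividing [F_{863^13}:F_863] = 13, contradiction.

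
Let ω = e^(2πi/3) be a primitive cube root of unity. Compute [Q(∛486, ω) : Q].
[Q(∛486, ω) : Q] = 6

[Q(∛486):Q] = 3 (min poly x^3 - 486, irreducible since 486 is not a perfect cube). [Q(ω):Q] = 2 (min poly x^2 + x + 1). Since Q(∛486) ⊂ R and ω ∉ R, we have ω ∉ Q(∛486), so x^2 + x + 1 remains irreducible over Q(∛486) and [Q(∛486, ω) : Q(∛486)] = 2. By the tower law, [Q(∛486, ω) : Q] = 3 · 2 = 6. (In fact Q(∛486, ω) is the splitting field of x^3 - 486 over Q.)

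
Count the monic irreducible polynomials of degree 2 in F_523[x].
There are 136503 monic irreducible polynomials of degree 2 over F_523

Each element of F_{523^2} that lies in no proper subfield is a root of exactly one monic irreducible of degree 2 over F_523, and each such polynomial has 2 distinct roots in F_{523^2}. By Möbius inversion the count is N_523(2) = (1/2) Σ_{d|2} μ(2/d) · 523^d = (1/2)(μ(2)·523^1 + μ(1)·523^2) = 273006/2 = 136503.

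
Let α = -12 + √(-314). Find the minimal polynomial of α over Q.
m_α(x) = x^2 + 24x + 458

From α + 12 = √(-314), squaring gives (α + 12)^2 = -314, i.e. α^2 + 24α + 144 = -314, so α^2 + 24α + 458 = 0. The discriminant of x^2 + 24x + 458 is (24)^2 - 4·(458) = 576 - 1832 = -1256, and 4·(-314) is not a perfect square in Q since -314 is squarefree and ≠ 1. Hence x^2 + 24x + 458 is irreducible over Q and is the minimal polynomial of α.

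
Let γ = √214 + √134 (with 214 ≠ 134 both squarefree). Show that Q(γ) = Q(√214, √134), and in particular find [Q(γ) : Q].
[Q(γ) : Q] = 4 (equivalently, Q(γ) = Q(√214, √134))

Obviously Q(γ) ⊆ Q(√214, √134), and [Q(√214, √134):Q] = 4 (since 214, 134 are distinct squarefree integers > 1 with 28676 not a perfect square). To show equality we compute the minimal polynomial of γ. From γ = √214 + √134: γ^2 = 214 + 2√(28676) + 134 = 348 + 2√(28676), so γ^2 - 348 = 2√(28676); squaring, (γ^2 - 348)^2 = 4·28676, i.e. γ^4 - 696γ^2 + 121104 - 114704 = 0, i.e. γ^4 - 696γ^2 + 6400 = 0. So γ is a root of x^4 - 696x^2 + 6400. This polynomial is irreducible over Q: it has no rational root (each ±√214 ± √134 is irrational), and any factorization into two quadratics over Q would force √(28676) ∈ Q (pairing opposite roots) or √214, √134 ∈ Q (other pairings), all impossible. Hence [Q(γ):Q] = 4 = [Q(√214, √134):Q], so Q(γ) = Q(√214, √134).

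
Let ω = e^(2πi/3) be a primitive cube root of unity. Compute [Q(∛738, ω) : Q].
[Q(∛738, ω) : Q] = 6

[Q(∛738):Q] = 3 (min poly x^3 - 738, irreducible since 738 is not a perfect cube). [Q(ω):Q] = 2 (min poly x^2 + x + 1). Since Q(∛738) ⊂ R and ω ∉ R, we have ω ∉ Q(∛738), so x^2 + x + 1 remains irreducible over Q(∛738) and [Q(∛738, ω) : Q(∛738)] = 2. By the tower law, [Q(∛738, ω) : Q] = 3 · 2 = 6. (In fact Q(∛738, ω) is the splitting field of x^3 - 738 over Q.)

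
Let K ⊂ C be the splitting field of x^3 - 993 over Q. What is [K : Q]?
[K : Q] = 6

The roots of x^3 - 993 are ∛993, ω∛993, ω^2∛993 where ω = e^(2πi/3) is a primitive cube root of unity, so K = Q(∛993, ω). Now [Q(∛993):Q] = 3 (since 993 is not a perfect cube, x^3 - 993 is irreducible) and [Q(ω):Q] = 2. Both 2 and 3 divide [K:Q], and [K:Q] ≤ 3·2 = 6, so [K:Q] = 6. (Equivalently: Q(∛993) ⊂ R but ω ∉ R, so [K : Q(∛993)] = 2.)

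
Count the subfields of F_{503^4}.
F_{503^4} has 3 subfields

The subfields of F_{p^n} are exactly the fields F_{p^d} for d | n (each is the fixed field of the unique index-d subgroup of Gal(F_{p^n}/F_p) ≅ Z/nZ). The divisors of n = 4 are {1, 2, 4}, giving 3 subfields: F_{503^1}, F_{503^2}, F_{503^4}.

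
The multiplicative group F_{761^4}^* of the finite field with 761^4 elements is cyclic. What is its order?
|F_{761^4}^*| = 335381132640

F_{761^4} has 761^4 = 335381132641 elements; its multiplicative group consists of all nonzero elements, so |F_{761^4}^*| = 335381132641 - 1 = 335381132640. (It is cyclic since any finite subgroup of the multiplicative group of a field is cyclic.)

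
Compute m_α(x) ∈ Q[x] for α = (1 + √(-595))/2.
m_α(x) = x^2 - x + 149

From 2α - 1 = √(-595), squaring gives (2α - 1)^2 = -595, i.e. 4α^2 - 4α + 1 = -595, so α^2 - α + (1 + 595)/4 = 0. Since -595 ≡ 1 (mod 4), (1 + 595)/4 = 149 ∈ Z. The polynomial x^2 - x + 149 has discriminant 1 - 4·(149) = -595, which is not a perfect square in Q (d = -595 is squarefree and ≠ 1), so x^2 - x + 149 is irreducible over Q. It is the minimal polynomial of α.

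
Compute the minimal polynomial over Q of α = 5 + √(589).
m_α(x) = x^2 - 10x - 564

From α - 5 = √(589), squaring gives (α - 5)^2 = 589, i.e. α^2 - 10α + 25 = 589, so α^2 - 10α - 564 = 0. The discriminant of x^2 - 10x - 564 is (-10)^2 - 4·(-564) = 100 + 2256 = 2356, and 4·(589) is not a perfect square in Q since 589 is squarefree and ≠ 1. Hence x^2 - 10x - 564 is irreducible over Q and is the minimal polynomial of α.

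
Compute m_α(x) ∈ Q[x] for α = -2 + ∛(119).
m_α(x) = x^3 + 6x^2 + 12x - 111

Set β = α + 2 = ∛(119), so β^3 = 119. Then (α + 2)^3 - 119 = 0, i.e. α is a root of g(x) = (x + 2)^3 - 119 = x^3 + 6x^2 + 12x - 111. Since g(x) = h(x + 2) where h(x) = x^3 - 119, and h is irreducible over Q (because 119 is not a perfect cube, so h has no rational root, and a monic cubic with no rational root is irreducible), g is also irreducible (irreducibility is preserved under the substitution x → x + 2). Hence m_α(x) = x^3 + 6x^2 + 12x - 111.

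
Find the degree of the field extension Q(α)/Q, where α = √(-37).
[Q(α):Q] = 2

[Q(α):Q] equals the degree of the minimal polynomial of α. Here α^2 = -37 and x^2 + 37 is irreducible (d = -37 is squarefree, ≠ 1, hence not a square), so deg(m_α) = 2. Thus [Q(α):Q] = 2.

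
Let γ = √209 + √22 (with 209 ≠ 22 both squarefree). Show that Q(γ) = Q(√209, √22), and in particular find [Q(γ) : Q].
[Q(γ) : Q] = 4 (equivalently, Q(γ) = Q(√209, √22))

Obviously Q(γ) ⊆ Q(√209, √22), and [Q(√209, √22):Q] = 4 (since 209, 22 are distinct squarefree integers > 1 with 4598 not a perfect square). To show equality we compute the minimal polynomial of γ. From γ = √209 + √22: γ^2 = 209 + 2√(4598) + 22 = 231 + 2√(4598), so γ^2 - 231 = 2√(4598); squaring, (γ^2 - 231)^2 = 4·4598, i.e. γ^4 - 462γ^2 + 53361 - 18392 = 0, i.e. γ^4 - 462γ^2 + 34969 = 0. So γ is a root of x^4 - 462x^2 + 34969. This polynomial is irreducible over Q: it has no rational root (each ±√209 ± √22 is irrational), and any factorization into two quadratics over Q would force √(4598) ∈ Q (pairing opposite roots) or √209, √22 ∈ Q (other pairings), all impossible. Hence [Q(γ):Q] = 4 = [Q(√209, √22):Q], so Q(γ) = Q(√209, √22).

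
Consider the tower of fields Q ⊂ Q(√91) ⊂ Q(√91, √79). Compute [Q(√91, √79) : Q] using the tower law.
[Q(√91, √79) : Q] = 4

[Q(√91):Q] = 2 (min poly x^2 - 91, irreducible since 91 is squarefree > 1). For the top step, suppose √79 ∈ Q(√91), say √79 = c + d√91 with c, d ∈ Q. Squaring: 79 = c^2 + 91d^2 + 2cd√91. Since √91 ∉ Q this forces 2cd = 0. If d = 0 then √79 = c ∈ Q, contradicting 79 squarefree > 1. If c = 0 then 79 = 91d^2, so 91·79 = (91d)^2 is a perfect square in Q — but 91·79 = 7189 is not a perfect square (since 91 and 79 are distinct squarefree integers). Contradiction. Hence √79 ∉ Q(√91), so x^2 - 79 stays irreducible over Q(√91) and [Q(√91, √79) : Q(√91)] = 2. By the tower law, [Q(√91, √79) : Q] = 2 · 2 = 4.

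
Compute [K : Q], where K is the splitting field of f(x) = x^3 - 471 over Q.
[K : Q] = 6

The roots of x^3 - 471 are ∛471, ω∛471, ω^2∛471 where ω = e^(2πi/3) is a primitive cube root of unity, so K = Q(∛471, ω). Now [Q(∛471):Q] = 3 (since 471 is not a perfect cube, x^3 - 471 is irreducible) and [Q(ω):Q] = 2. Both 2 and 3 divide [K:Q], and [K:Q] ≤ 3·2 = 6, so [K:Q] = 6. (Equivalently: Q(∛471) ⊂ R but ω ∉ R, so [K : Q(∛471)] = 2.)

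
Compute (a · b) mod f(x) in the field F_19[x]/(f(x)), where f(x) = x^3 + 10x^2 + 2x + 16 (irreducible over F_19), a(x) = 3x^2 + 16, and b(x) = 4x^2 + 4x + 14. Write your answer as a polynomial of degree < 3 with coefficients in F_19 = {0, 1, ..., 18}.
a · b ≡ 3x^2 + 12x + 14 (mod f(x))

Multiply in F_19[x]: a(x)·b(x) = (3x^2 + 16)·(4x^2 + 4x + 14) = 12x^4 + 12x^3 + 11x^2 + 7x + 15. This has degree ≥ 3, so divide by f(x) over F_19: 12x^4 + 12x^3 + 11x^2 + 7x + 15 = (12x + 6)·(x^3 + 10x^2 + 2x + 16) + (3x^2 + 12x + 14). Hence a·b ≡ 3x^2 + 12x + 14 (mod f). (F_19[x]/(f) is a field with 19^3 = 6859 elements since f is irreducible of degree 3.)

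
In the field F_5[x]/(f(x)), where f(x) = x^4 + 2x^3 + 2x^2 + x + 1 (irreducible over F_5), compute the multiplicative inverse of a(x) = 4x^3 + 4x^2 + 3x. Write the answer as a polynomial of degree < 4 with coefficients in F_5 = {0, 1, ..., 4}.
a(x)^(-1) ≡ 2x^3 + 4x^2 + x + 4 (mod f(x))

Since f is irreducible over F_5, F_5[x]/(f) is a field and a(x) ≠ 0 has an inverse. Apply the extended Euclidean algorithm to f(x) and a(x) in F_5[x]: f(x) = (4x + 4)·a(x) + (4x^2 + 4x + 1);  a(x) = (x)·(4x^2 + 4x + 1) + (2x);  (4x^2 + 4x + 1) = (2x + 2)·(2x) + (1). The last nonzero remainder is the constant 1 = gcd(f, a) in F_5. Back-substituting through the division chain expresses 1 = s(x)·a(x) + t(x)·f(x) with s(x) ≡ 2x^3 + 4x^2 + x + 4 (mod f), so a(x)^(-1) ≡ s(x) = 2x^3 + 4x^2 + x + 4 (mod f). Check: (4x^3 + 4x^2 + 3x)·(2x^3 + 4x^2 + x + 4) = 3x^6 + 4x^5 + x^4 + 2x^3 + 4x^2 + 2x ≡ 1 (mod x^4 + 2x^3 + 2x^2 + x + 1).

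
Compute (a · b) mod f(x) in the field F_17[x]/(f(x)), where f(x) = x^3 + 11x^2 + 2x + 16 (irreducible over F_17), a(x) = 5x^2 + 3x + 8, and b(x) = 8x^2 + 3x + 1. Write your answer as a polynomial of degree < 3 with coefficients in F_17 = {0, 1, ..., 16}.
a · b ≡ 6x^2 + 2x + 15 (mod f(x))

Multiply in F_17[x]: a(x)·b(x) = (5x^2 + 3x + 8)·(8x^2 + 3x + 1) = 6x^4 + 5x^3 + 10x^2 + 10x + 8. This has degree ≥ 3, so divide by f(x) over F_17: 6x^4 + 5x^3 + 10x^2 + 10x + 8 = (6x + 7)·(x^3 + 11x^2 + 2x + 16) + (6x^2 + 2x + 15). Hence a·b ≡ 6x^2 + 2x + 15 (mod f). (F_17[x]/(f) is a field with 17^3 = 4913 elements since f is irreducible of degree 3.)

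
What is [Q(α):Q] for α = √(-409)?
[Q(α):Q] = 2

[Q(α):Q] equals the degree of the minimal polynomial of α. Here α^2 = -409 and x^2 + 409 is irreducible (d = -409 is squarefree, ≠ 1, hence not a square), so deg(m_α) = 2. Thus [Q(α):Q] = 2.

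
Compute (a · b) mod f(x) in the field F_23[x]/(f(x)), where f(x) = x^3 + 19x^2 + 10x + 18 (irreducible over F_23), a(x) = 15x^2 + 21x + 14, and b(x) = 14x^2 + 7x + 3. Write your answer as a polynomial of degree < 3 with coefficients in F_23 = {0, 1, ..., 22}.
a · b ≡ x^2 + 22x + 4 (mod f(x))

Multiply in F_23[x]: a(x)·b(x) = (15x^2 + 21x + 14)·(14x^2 + 7x + 3) = 3x^4 + 8x^3 + 20x^2 + 19. This has degree ≥ 3, so divide by f(x) over F_23: 3x^4 + 8x^3 + 20x^2 + 19 = (3x + 20)·(x^3 + 19x^2 + 10x + 18) + (x^2 + 22x + 4). Hence a·b ≡ x^2 + 22x + 4 (mod f). (F_23[x]/(f) is a field with 23^3 = 12167 elements since f is irreducible of degree 3.)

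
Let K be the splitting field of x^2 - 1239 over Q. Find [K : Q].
[K : Q] = 2

f(x) = x^2 - 1239 factors as (x - √1239)(x + √1239). The splitting field is K = Q(√1239). Since 1239 is squarefree and > 1, it is not a perfect square, so x^2 - 1239 is irreducible over Q and [Q(√1239) : Q] = 2. Hence [K : Q] = 2.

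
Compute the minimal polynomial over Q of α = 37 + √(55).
m_α(x) = x^2 - 74x + 1314

From α - 37 = √(55), squaring gives (α - 37)^2 = 55, i.e. α^2 - 74α + 1369 = 55, so α^2 - 74α + 1314 = 0. The discriminant of x^2 - 74x + 1314 is (-74)^2 - 4·(1314) = 5476 - 5256 = 220, and 4·(55) is not a perfect square in Q since 55 is squarefree and ≠ 1. Hence x^2 - 74x + 1314 is irreducible over Q and is the minimal polynomial of α.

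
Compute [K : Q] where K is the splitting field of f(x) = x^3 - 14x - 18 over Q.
[K : Q] = 6

By the rational root test, any rational root of the monic integer polynomial f(x) = x^3 - 14x - 18 must be an integer dividing the constant term -18, i.e. one of ±{1, 2, 3, 6, 9, 18}. Evaluating: f(1) = -31, f(-1) = -5, f(2) = -38, f(-2) = 2, f(3) = -33, f(-3) = -3, f(6) = 114, f(-6) = -150, f(9) = 585, f(-9) = -621, f(18) = 5562, f(-18) = -5598; none is 0, so f has no rational root and is therefore irreducible over Q (a cubic with no linear factor over a field is irreducible). For an irreducible cubic, the Galois group is A_3 or S_3 according as the discriminant disc(f) = -4a^3 - 27b^2 = -4·(-14)^3 - 27·(-18)^2 = 2228 is or is not a square in Q. Here disc(f) = 2228 is not a perfect square in Q, so the Galois group of f over Q is not contained in A_3 and must be all of S_3. The splitting field has degree |S_3| = 6 over Q, so [K : Q] = 6.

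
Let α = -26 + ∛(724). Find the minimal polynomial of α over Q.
m_α(x) = x^3 + 78x^2 + 2028x + 16852

Set β = α + 26 = ∛(724), so β^3 = 724. Then (α + 26)^3 - 724 = 0, i.e. α is a root of g(x) = (x + 26)^3 - 724 = x^3 + 78x^2 + 2028x + 16852. Since g(x) = h(x + 26) where h(x) = x^3 - 724, and h is irreducible over Q (because 724 is not a perfect cube, so h has no rational root, and a monic cubic with no rational root is irreducible), g is also irreducible (irreducibility is preserved under the substitution x → x + 26). Hence m_α(x) = x^3 + 78x^2 + 2028x + 16852.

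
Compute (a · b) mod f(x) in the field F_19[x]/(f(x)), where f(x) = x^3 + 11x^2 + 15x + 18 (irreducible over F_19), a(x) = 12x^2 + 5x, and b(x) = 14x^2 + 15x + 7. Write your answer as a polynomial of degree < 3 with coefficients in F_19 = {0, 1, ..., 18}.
a · b ≡ 17x^2 + 5x + 17 (mod f(x))

Multiply in F_19[x]: a(x)·b(x) = (12x^2 + 5x)·(14x^2 + 15x + 7) = 16x^4 + 3x^3 + 7x^2 + 16x. This has degree ≥ 3, so divide by f(x) over F_19: 16x^4 + 3x^3 + 7x^2 + 16x = (16x + 17)·(x^3 + 11x^2 + 15x + 18) + (17x^2 + 5x + 17). Hence a·b ≡ 17x^2 + 5x + 17 (mod f). (F_19[x]/(f) is a field with 19^3 = 6859 elements since f is irreducible of degree 3.)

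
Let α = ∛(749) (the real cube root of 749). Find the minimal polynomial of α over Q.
m_α(x) = x^3 - 749

α satisfies α^3 = 749, so x^3 - 749 annihilates α. By the rational root test, a rational root p/q (in lowest terms) of x^3 - 749 would satisfy p^3 = 749 q^3, forcing q = 1 and p^3 = 749; but 749 is not a perfect cube, contradiction. A monic cubic over Q with no rational root is irreducible (any nontrivial factorization would include a linear factor). Hence x^3 - 749 is the minimal polynomial of α, and in particular [Q(α):Q] = 3.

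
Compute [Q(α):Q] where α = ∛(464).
[Q(α):Q] = 3

The minimal polynomial of α is x^3 - 464, irreducible over Q since 464 is not a perfect cube (so x^3 - 464 has no rational root). Hence [Q(α):Q] = deg(m_α) = 3.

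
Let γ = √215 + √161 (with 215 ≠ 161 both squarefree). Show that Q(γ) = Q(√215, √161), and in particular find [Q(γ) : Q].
[Q(γ) : Q] = 4 (equivalently, Q(γ) = Q(√215, √161))

Obviously Q(γ) ⊆ Q(√215, √161), and [Q(√215, √161):Q] = 4 (since 215, 161 are distinct squarefree integers > 1 with 34615 not a perfect square). To show equality we compute the minimal polynomial of γ. From γ = √215 + √161: γ^2 = 215 + 2√(34615) + 161 = 376 + 2√(34615), so γ^2 - 376 = 2√(34615); squaring, (γ^2 - 376)^2 = 4·34615, i.e. γ^4 - 752γ^2 + 141376 - 138460 = 0, i.e. γ^4 - 752γ^2 + 2916 = 0. So γ is a root of x^4 - 752x^2 + 2916. This polynomial is irreducible over Q: it has no rational root (each ±√215 ± √161 is irrational), and any factorization into two quadratics over Q would force √(34615) ∈ Q (pairing opposite roots) or √215, √161 ∈ Q (other pairings), all impossible. Hence [Q(γ):Q] = 4 = [Q(√215, √161):Q], so Q(γ) = Q(√215, √161).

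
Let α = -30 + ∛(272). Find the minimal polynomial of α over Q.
m_α(x) = x^3 + 90x^2 + 2700x + 26728

Set β = α + 30 = ∛(272), so β^3 = 272. Then (α + 30)^3 - 272 = 0, i.e. α is a root of g(x) = (x + 30)^3 - 272 = x^3 + 90x^2 + 2700x + 26728. Since g(x) = h(x + 30) where h(x) = x^3 - 272, and h is irreducible over Q (because 272 is not a perfect cube, so h has no rational root, and a monic cubic with no rational root is irreducible), g is also irreducible (irreducibility is preserved under the substitution x → x + 30). Hence m_α(x) = x^3 + 90x^2 + 2700x + 26728.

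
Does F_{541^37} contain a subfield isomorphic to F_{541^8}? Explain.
No: F_{541^8} is not a subfield of F_{541^37}

F_{p^m} embeds in F_{p^n} iff m | n. Here 8 ∤ 37 (since 37 = 4·8 + 5 with remainder 5 ≠ 0), so F_{541^8} is not a subfield of F_{541^37}. Equivalently: if it were, the tower law would give 8 = [F_{541^8}:F_541] dividing [F_{541^37}:F_541] = 37, contradiction.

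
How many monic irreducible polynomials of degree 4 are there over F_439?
There are 9285297780 monic irreducible polynomials of degree 4 over F_439

Each element of F_{439^4} that lies in no proper subfield is a root of exactly one monic irreducible of degree 4 over F_439, and each such polynomial has 4 distinct roots in F_{439^4}. By Möbius inversion the count is N_439(4) = (1/4) Σ_{d|4} μ(4/d) · 439^d = (1/4)(μ(4)·439^1 + μ(2)·439^2 + μ(1)·439^4) = 37141191120/4 = 9285297780.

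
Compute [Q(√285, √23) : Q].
[Q(√285, √23) : Q] = 4

[Q(√285):Q] = 2 (min poly x^2 - 285, irreducible since 285 is squarefree > 1). For the top step, suppose √23 ∈ Q(√285), say √23 = c + d√285 with c, d ∈ Q. Squaring: 23 = c^2 + 285d^2 + 2cd√285. Since √285 ∉ Q this forces 2cd = 0. If d = 0 then √23 = c ∈ Q, contradicting 23 squarefree > 1. If c = 0 then 23 = 285d^2, so 285·23 = (285d)^2 is a perfect square in Q — but 285·23 = 6555 is not a perfect square (since 285 and 23 are distinct squarefree integers). Contradiction. Hence √23 ∉ Q(√285), so x^2 - 23 stays irreducible over Q(√285) and [Q(√285, √23) : Q(√285)] = 2. By the tower law, [Q(√285, √23) : Q] = 2 · 2 = 4.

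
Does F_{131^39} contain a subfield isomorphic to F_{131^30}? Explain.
No: F_{131^30} is not a subfield of F_{131^39}

F_{p^m} embeds in F_{p^n} iff m | n. Here 30 ∤ 39 (since 39 = 1·30 + 9 with remainder 9 ≠ 0), so F_{131^30} is not a subfield of F_{131^39}. Equivalently: if it were, the tower law would give 30 = [F_{131^30}:F_131] dividing [F_{131^39}:F_131] = 39, contradiction.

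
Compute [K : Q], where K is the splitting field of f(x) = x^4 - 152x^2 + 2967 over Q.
[K : Q] = 4

Solving the quadratic in x^2: x^2 = (152 ± √(152^2 - 4·2967))/2 = (152 ± √11236)/2 = (152 ± 106)/2, giving x^2 = 129 or x^2 = 23. So f(x) = (x^2 - 129)(x^2 - 23) and the roots of f are ±√129, ±√23. Hence the splitting field is K = Q(√129, √23). Since 129 and 23 are distinct squarefree integers > 1, their product 2967 is not a perfect square, so √23 ∉ Q(√129). By the tower law [K:Q] = [Q(√129,√23):Q(√129)] · [Q(√129):Q] = 2 · 2 = 4.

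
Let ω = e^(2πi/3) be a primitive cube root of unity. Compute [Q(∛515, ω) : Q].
[Q(∛515, ω) : Q] = 6

[Q(∛515):Q] = 3 (min poly x^3 - 515, irreducible since 515 is not a perfect cube). [Q(ω):Q] = 2 (min poly x^2 + x + 1). Since Q(∛515) ⊂ R and ω ∉ R, we have ω ∉ Q(∛515), so x^2 + x + 1 remains irreducible over Q(∛515) and [Q(∛515, ω) : Q(∛515)] = 2. By the tower law, [Q(∛515, ω) : Q] = 3 · 2 = 6. (In fact Q(∛515, ω) is the splitting field of x^3 - 515 over Q.)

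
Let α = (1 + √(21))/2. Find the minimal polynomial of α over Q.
m_α(x) = x^2 - x - 5

From 2α - 1 = √(21), squaring gives (2α - 1)^2 = 21, i.e. 4α^2 - 4α + 1 = 21, so α^2 - α + (1 - 21)/4 = 0. Since 21 ≡ 1 (mod 4), (1 - 21)/4 = -5 ∈ Z. The polynomial x^2 - x - 5 has discriminant 1 - 4·(-5) = 21, which is not a perfect square in Q (d = 21 is squarefree and ≠ 1), so x^2 - x - 5 is irreducible over Q. It is the minimal polynomial of α.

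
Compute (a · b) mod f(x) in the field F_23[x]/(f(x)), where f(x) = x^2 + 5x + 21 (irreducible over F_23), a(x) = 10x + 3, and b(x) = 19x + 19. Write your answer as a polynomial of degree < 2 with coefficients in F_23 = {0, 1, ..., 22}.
a · b ≡ 10x (mod f(x))

Multiply in F_23[x]: a(x)·b(x) = (10x + 3)·(19x + 19) = 6x^2 + 17x + 11. This has degree ≥ 2, so divide by f(x) over F_23: 6x^2 + 17x + 11 = (6)·(x^2 + 5x + 21) + (10x). Hence a·b ≡ 10x (mod f). (F_23[x]/(f) is a field with 23^2 = 529 elements since f is irreducible of degree 2.)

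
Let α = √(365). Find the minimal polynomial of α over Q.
m_α(x) = x^2 - 365

α satisfies α^2 - 365 = 0, so x^2 - 365 annihilates α. Since d = 365 is squarefree and ≠ 1, it is not a perfect square in Q, so x^2 - 365 has no rational root and is therefore irreducible over Q (a degree-2 polynomial over a field is irreducible iff it has no root). Hence m_α(x) = x^2 - 365.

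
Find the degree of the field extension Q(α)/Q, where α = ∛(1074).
[Q(α):Q] = 3

The minimal polynomial of α is x^3 - 1074, irreducible over Q since 1074 is not a perfect cube (so x^3 - 1074 has no rational root). Hence [Q(α):Q] = deg(m_α) = 3.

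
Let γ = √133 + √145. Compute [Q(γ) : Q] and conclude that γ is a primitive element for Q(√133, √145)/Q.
[Q(γ) : Q] = 4 (equivalently, Q(γ) = Q(√133, √145))

Obviously Q(γ) ⊆ Q(√133, √145), and [Q(√133, √145):Q] = 4 (since 133, 145 are distinct squarefree integers > 1 with 19285 not a perfect square). To show equality we compute the minimal polynomial of γ. From γ = √133 + √145: γ^2 = 133 + 2√(19285) + 145 = 278 + 2√(19285), so γ^2 - 278 = 2√(19285); squaring, (γ^2 - 278)^2 = 4·19285, i.e. γ^4 - 556γ^2 + 77284 - 77140 = 0, i.e. γ^4 - 556γ^2 + 144 = 0. So γ is a root of x^4 - 556x^2 + 144. This polynomial is irreducible over Q: it has no rational root (each ±√133 ± √145 is irrational), and any factorization into two quadratics over Q would force √(19285) ∈ Q (pairing opposite roots) or √133, √145 ∈ Q (other pairings), all impossible. Hence [Q(γ):Q] = 4 = [Q(√133, √145):Q], so Q(γ) = Q(√133, √145).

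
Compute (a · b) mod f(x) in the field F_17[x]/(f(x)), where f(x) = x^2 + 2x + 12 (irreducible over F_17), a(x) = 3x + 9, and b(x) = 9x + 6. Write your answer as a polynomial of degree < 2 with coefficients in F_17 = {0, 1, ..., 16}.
a · b ≡ 11x + 2 (mod f(x))

Multiply in F_17[x]: a(x)·b(x) = (3x + 9)·(9x + 6) = 10x^2 + 14x + 3. This has degree ≥ 2, so divide by f(x) over F_17: 10x^2 + 14x + 3 = (10)·(x^2 + 2x + 12) + (11x + 2). Hence a·b ≡ 11x + 2 (mod f). (F_17[x]/(f) is a field with 17^2 = 289 elements since f is irreducible of degree 2.)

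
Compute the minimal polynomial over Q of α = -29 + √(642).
m_α(x) = x^2 + 58x + 199

From α + 29 = √(642), squaring gives (α + 29)^2 = 642, i.e. α^2 + 58α + 841 = 642, so α^2 + 58α + 199 = 0. The discriminant of x^2 + 58x + 199 is (58)^2 - 4·(199) = 3364 - 796 = 2568, and 4·(642) is not a perfect square in Q since 642 is squarefree and ≠ 1. Hence x^2 + 58x + 199 is irreducible over Q and is the minimal polynomial of α.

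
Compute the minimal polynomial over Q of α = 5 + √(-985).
m_α(x) = x^2 - 10x + 1010

From α - 5 = √(-985), squaring gives (α - 5)^2 = -985, i.e. α^2 - 10α + 25 = -985, so α^2 - 10α + 1010 = 0. The discriminant of x^2 - 10x + 1010 is (-10)^2 - 4·(1010) = 100 - 4040 = -3940, and 4·(-985) is not a perfect square in Q since -985 is squarefree and ≠ 1. Hence x^2 - 10x + 1010 is irreducible over Q and is the minimal polynomial of α.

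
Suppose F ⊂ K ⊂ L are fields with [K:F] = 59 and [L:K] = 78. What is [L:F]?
[L:F] = 4602

The tower law says that for any tower of field extensions F ⊂ K ⊂ L with finite degrees, [L:F] = [L:K] · [K:F]. Here this gives [L:F] = 78 · 59 = 4602.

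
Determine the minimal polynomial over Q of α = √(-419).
m_α(x) = x^2 + 419

α satisfies α^2 + 419 = 0, so x^2 + 419 annihilates α. Since d = -419 is squarefree and ≠ 1, it is not a perfect square in Q, so x^2 + 419 has no rational root and is therefore irreducible over Q (a degree-2 polynomial over a field is irreducible iff it has no root). Hence m_α(x) = x^2 + 419.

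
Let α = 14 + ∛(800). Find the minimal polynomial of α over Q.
m_α(x) = x^3 - 42x^2 + 588x - 3544

Set β = α - 14 = ∛(800), so β^3 = 800. Then (α - 14)^3 - 800 = 0, i.e. α is a root of g(x) = (x - 14)^3 - 800 = x^3 - 42x^2 + 588x - 3544. Since g(x) = h(x - 14) where h(x) = x^3 - 800, and h is irreducible over Q (because 800 is not a perfect cube, so h has no rational root, and a monic cubic with no rational root is irreducible), g is also irreducible (irreducibility is preserved under the substitution x → x - 14). Hence m_α(x) = x^3 - 42x^2 + 588x - 3544.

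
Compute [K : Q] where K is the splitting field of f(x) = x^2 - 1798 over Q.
[K : Q] = 2

f(x) = x^2 - 1798 factors as (x - √1798)(x + √1798). The splitting field is K = Q(√1798). Since 1798 is squarefree and > 1, it is not a perfect square, so x^2 - 1798 is irreducible over Q and [Q(√1798) : Q] = 2. Hence [K : Q] = 2.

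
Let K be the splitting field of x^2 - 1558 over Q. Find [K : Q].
[K : Q] = 2

f(x) = x^2 - 1558 factors as (x - √1558)(x + √1558). The splitting field is K = Q(√1558). Since 1558 is squarefree and > 1, it is not a perfect square, so x^2 - 1558 is irreducible over Q and [Q(√1558) : Q] = 2. Hence [K : Q] = 2.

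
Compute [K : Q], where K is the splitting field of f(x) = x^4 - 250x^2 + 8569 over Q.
[K : Q] = 4

Solving the quadratic in x^2: x^2 = (250 ± √(250^2 - 4·8569))/2 = (250 ± √28224)/2 = (250 ± 168)/2, giving x^2 = 41 or x^2 = 209. So f(x) = (x^2 - 41)(x^2 - 209) and the roots of f are ±√41, ±√209. Hence the splitting field is K = Q(√41, √209). Since 41 and 209 are distinct squarefree integers > 1, their product 8569 is not a perfect square, so √209 ∉ Q(√41). By the tower law [K:Q] = [Q(√41,√209):Q(√41)] · [Q(√41):Q] = 2 · 2 = 4.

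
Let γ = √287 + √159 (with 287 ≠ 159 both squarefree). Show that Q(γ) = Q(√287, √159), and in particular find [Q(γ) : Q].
[Q(γ) : Q] = 4 (equivalently, Q(γ) = Q(√287, √159))

Obviously Q(γ) ⊆ Q(√287, √159), and [Q(√287, √159):Q] = 4 (since 287, 159 are distinct squarefree integers > 1 with 45633 not a perfect square). To show equality we compute the minimal polynomial of γ. From γ = √287 + √159: γ^2 = 287 + 2√(45633) + 159 = 446 + 2√(45633), so γ^2 - 446 = 2√(45633); squaring, (γ^2 - 446)^2 = 4·45633, i.e. γ^4 - 892γ^2 + 198916 - 182532 = 0, i.e. γ^4 - 892γ^2 + 16384 = 0. So γ is a root of x^4 - 892x^2 + 16384. This polynomial is irreducible over Q: it has no rational root (each ±√287 ± √159 is irrational), and any factorization into two quadratics over Q would force √(45633) ∈ Q (pairing opposite roots) or √287, √159 ∈ Q (other pairings), all impossible. Hence [Q(γ):Q] = 4 = [Q(√287, √159):Q], so Q(γ) = Q(√287, √159).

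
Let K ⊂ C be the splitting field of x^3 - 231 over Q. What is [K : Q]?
[K : Q] = 6

The roots of x^3 - 231 are ∛231, ω∛231, ω^2∛231 where ω = e^(2πi/3) is a primitive cube root of unity, so K = Q(∛231, ω). Now [Q(∛231):Q] = 3 (since 231 is not a perfect cube, x^3 - 231 is irreducible) and [Q(ω):Q] = 2. Both 2 and 3 divide [K:Q], and [K:Q] ≤ 3·2 = 6, so [K:Q] = 6. (Equivalently: Q(∛231) ⊂ R but ω ∉ R, so [K : Q(∛231)] = 2.)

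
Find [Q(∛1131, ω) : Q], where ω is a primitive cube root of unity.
[Q(∛1131, ω) : Q] = 6

[Q(∛1131):Q] = 3 (min poly x^3 - 1131, irreducible since 1131 is not a perfect cube). [Q(ω):Q] = 2 (min poly x^2 + x + 1). Since Q(∛1131) ⊂ R and ω ∉ R, we have ω ∉ Q(∛1131), so x^2 + x + 1 remains irreducible over Q(∛1131) and [Q(∛1131, ω) : Q(∛1131)] = 2. By the tower law, [Q(∛1131, ω) : Q] = 3 · 2 = 6. (In fact Q(∛1131, ω) is the splitting field of x^3 - 1131 over Q.)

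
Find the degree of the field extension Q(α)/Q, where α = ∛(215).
[Q(α):Q] = 3

The minimal polynomial of α is x^3 - 215, irreducible over Q since 215 is not a perfect cube (so x^3 - 215 has no rational root). Hence [Q(α):Q] = deg(m_α) = 3.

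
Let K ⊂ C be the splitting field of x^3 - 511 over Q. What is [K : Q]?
[K : Q] = 6

The roots of x^3 - 511 are ∛511, ω∛511, ω^2∛511 where ω = e^(2πi/3) is a primitive cube root of unity, so K = Q(∛511, ω). Now [Q(∛511):Q] = 3 (since 511 is not a perfect cube, x^3 - 511 is irreducible) and [Q(ω):Q] = 2. Both 2 and 3 divide [K:Q], and [K:Q] ≤ 3·2 = 6, so [K:Q] = 6. (Equivalently: Q(∛511) ⊂ R but ω ∉ R, so [K : Q(∛511)] = 2.)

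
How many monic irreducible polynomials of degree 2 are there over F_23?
There are 253 monic irreducible polynomials of degree 2 over F_23

Each element of F_{23^2} that lies in no proper subfield is a root of exactly one monic irreducible of degree 2 over F_23, and each such polynomial has 2 distinct roots in F_{23^2}. By Möbius inversion the count is N_23(2) = (1/2) Σ_{d|2} μ(2/d) · 23^d = (1/2)(μ(2)·23^1 + μ(1)·23^2) = 506/2 = 253.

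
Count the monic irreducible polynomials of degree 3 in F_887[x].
There are 232621072 monic irreducible polynomials of degree 3 over F_887

Each element of F_{887^3} that lies in no proper subfield is a root of exactly one monic irreducible of degree 3 over F_887, and each such polynomial has 3 distinct roots in F_{887^3}. By Möbius inversion the count is N_887(3) = (1/3) Σ_{d|3} μ(3/d) · 887^d = (1/3)(μ(3)·887^1 + μ(1)·887^3) = 697863216/3 = 232621072.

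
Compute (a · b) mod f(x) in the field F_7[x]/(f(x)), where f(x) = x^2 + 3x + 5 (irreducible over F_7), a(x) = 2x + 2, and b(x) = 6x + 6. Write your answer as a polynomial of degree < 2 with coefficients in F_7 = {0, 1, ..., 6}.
a · b ≡ 2x + 1 (mod f(x))

Multiply in F_7[x]: a(x)·b(x) = (2x + 2)·(6x + 6) = 5x^2 + 3x + 5. This has degree ≥ 2, so divide by f(x) over F_7: 5x^2 + 3x + 5 = (5)·(x^2 + 3x + 5) + (2x + 1). Hence a·b ≡ 2x + 1 (mod f). (F_7[x]/(f) is a field with 7^2 = 49 elements since f is irreducible of degree 2.)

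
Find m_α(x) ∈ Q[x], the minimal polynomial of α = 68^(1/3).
m_α(x) = x^3 - 68

α satisfies α^3 = 68, so x^3 - 68 annihilates α. By the rational root test, a rational root p/q (in lowest terms) of x^3 - 68 would satisfy p^3 = 68 q^3, forcing q = 1 and p^3 = 68; but 68 is not a perfect cube, contradiction. A monic cubic over Q with no rational root is irreducible (any nontrivial factorization would include a linear factor). Hence x^3 - 68 is the minimal polynomial of α, and in particular [Q(α):Q] = 3.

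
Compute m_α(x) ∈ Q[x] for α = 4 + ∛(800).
m_α(x) = x^3 - 12x^2 + 48x - 864

Set β = α - 4 = ∛(800), so β^3 = 800. Then (α - 4)^3 - 800 = 0, i.e. α is a root of g(x) = (x - 4)^3 - 800 = x^3 - 12x^2 + 48x - 864. Since g(x) = h(x - 4) where h(x) = x^3 - 800, and h is irreducible over Q (because 800 is not a perfect cube, so h has no rational root, and a monic cubic with no rational root is irreducible), g is also irreducible (irreducibility is preserved under the substitution x → x - 4). Hence m_α(x) = x^3 - 12x^2 + 48x - 864.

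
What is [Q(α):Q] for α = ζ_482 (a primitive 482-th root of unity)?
[Q(α):Q] = 240

The minimal polynomial of ζ_482 over Q is the 482-th cyclotomic polynomial Φ_482(x), which is irreducible over Q and has degree φ(482) = 240. Hence [Q(α):Q] = φ(482) = 240.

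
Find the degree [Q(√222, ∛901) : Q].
[Q(√222, ∛901) : Q] = 6

Let L = Q(√222, ∛901). Since Q(√222) ⊂ L and [Q(√222):Q] = 2, the tower law gives 2 | [L:Q]. Likewise Q(∛901) ⊂ L with [Q(∛901):Q] = 3 (because 901 is not a perfect cube), so 3 | [L:Q]. As gcd(2,3) = 1, [L:Q] is divisible by 6. Conversely L is generated over Q by √222 and ∛901, so [L:Q] ≤ 2·3 = 6. Therefore [Q(√222, ∛901) : Q] = 6.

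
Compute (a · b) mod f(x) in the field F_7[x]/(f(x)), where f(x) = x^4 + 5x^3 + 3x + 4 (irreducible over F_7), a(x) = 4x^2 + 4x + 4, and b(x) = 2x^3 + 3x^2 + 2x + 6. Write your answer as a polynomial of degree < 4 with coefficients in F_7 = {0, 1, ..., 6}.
a · b ≡ 2x^3 + 6x^2 + 4x + 6 (mod f(x))

Multiply in F_7[x]: a(x)·b(x) = (4x^2 + 4x + 4)·(2x^3 + 3x^2 + 2x + 6) = x^5 + 6x^4 + 2x^2 + 4x + 3. This has degree ≥ 4, so divide by f(x) over F_7: x^5 + 6x^4 + 2x^2 + 4x + 3 = (x + 1)·(x^4 + 5x^3 + 3x + 4) + (2x^3 + 6x^2 + 4x + 6). Hence a·b ≡ 2x^3 + 6x^2 + 4x + 6 (mod f). (F_7[x]/(f) is a field with 7^4 = 2401 elements since f is irreducible of degree 4.)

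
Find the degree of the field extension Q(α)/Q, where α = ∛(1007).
[Q(α):Q] = 3

The minimal polynomial of α is x^3 - 1007, irreducible over Q since 1007 is not a perfect cube (so x^3 - 1007 has no rational root). Hence [Q(α):Q] = deg(m_α) = 3.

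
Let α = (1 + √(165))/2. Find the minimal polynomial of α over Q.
m_α(x) = x^2 - x - 41

From 2α - 1 = √(165), squaring gives (2α - 1)^2 = 165, i.e. 4α^2 - 4α + 1 = 165, so α^2 - α + (1 - 165)/4 = 0. Since 165 ≡ 1 (mod 4), (1 - 165)/4 = -41 ∈ Z. The polynomial x^2 - x - 41 has discriminant 1 - 4·(-41) = 165, which is not a perfect square in Q (d = 165 is squarefree and ≠ 1), so x^2 - x - 41 is irreducible over Q. It is the minimal polynomial of α.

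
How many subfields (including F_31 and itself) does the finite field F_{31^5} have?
F_{31^5} has 2 subfields

The subfields of F_{p^n} are exactly the fields F_{p^d} for d | n (each is the fixed field of the unique index-d subgroup of Gal(F_{p^n}/F_p) ≅ Z/nZ). The divisors of n = 5 are {1, 5}, giving 2 subfields: F_{31^1}, F_{31^5}.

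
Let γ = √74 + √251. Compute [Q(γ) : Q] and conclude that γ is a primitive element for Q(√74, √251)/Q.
[Q(γ) : Q] = 4 (equivalently, Q(γ) = Q(√74, √251))

Obviously Q(γ) ⊆ Q(√74, √251), and [Q(√74, √251):Q] = 4 (since 74, 251 are distinct squarefree integers > 1 with 18574 not a perfect square). To show equality we compute the minimal polynomial of γ. From γ = √74 + √251: γ^2 = 74 + 2√(18574) + 251 = 325 + 2√(18574), so γ^2 - 325 = 2√(18574); squaring, (γ^2 - 325)^2 = 4·18574, i.e. γ^4 - 650γ^2 + 105625 - 74296 = 0, i.e. γ^4 - 650γ^2 + 31329 = 0. So γ is a root of x^4 - 650x^2 + 31329. This polynomial is irreducible over Q: it has no rational root (each ±√74 ± √251 is irrational), and any factorization into two quadratics over Q would force √(18574) ∈ Q (pairing opposite roots) or √74, √251 ∈ Q (other pairings), all impossible. Hence [Q(γ):Q] = 4 = [Q(√74, √251):Q], so Q(γ) = Q(√74, √251).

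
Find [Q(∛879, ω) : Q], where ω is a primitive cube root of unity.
[Q(∛879, ω) : Q] = 6

[Q(∛879):Q] = 3 (min poly x^3 - 879, irreducible since 879 is not a perfect cube). [Q(ω):Q] = 2 (min poly x^2 + x + 1). Since Q(∛879) ⊂ R and ω ∉ R, we have ω ∉ Q(∛879), so x^2 + x + 1 remains irreducible over Q(∛879) and [Q(∛879, ω) : Q(∛879)] = 2. By the tower law, [Q(∛879, ω) : Q] = 3 · 2 = 6. (In fact Q(∛879, ω) is the splitting field of x^3 - 879 over Q.)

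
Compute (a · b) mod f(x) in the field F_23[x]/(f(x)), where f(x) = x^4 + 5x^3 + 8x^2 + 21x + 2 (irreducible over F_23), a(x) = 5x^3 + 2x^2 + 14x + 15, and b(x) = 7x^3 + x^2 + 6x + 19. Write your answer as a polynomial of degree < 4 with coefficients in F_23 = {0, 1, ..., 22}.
a · b ≡ 4x^3 + 5x^2 + 19x + 14 (mod f(x))

Multiply in F_23[x]: a(x)·b(x) = (5x^3 + 2x^2 + 14x + 15)·(7x^3 + x^2 + 6x + 19) = 12x^6 + 19x^5 + 15x^4 + 19x^3 + 22x^2 + 11x + 9. This has degree ≥ 4, so divide by f(x) over F_23: 12x^6 + 19x^5 + 15x^4 + 19x^3 + 22x^2 + 11x + 9 = (12x^2 + 5x + 9)·(x^4 + 5x^3 + 8x^2 + 21x + 2) + (4x^3 + 5x^2 + 19x + 14). Hence a·b ≡ 4x^3 + 5x^2 + 19x + 14 (mod f). (F_23[x]/(f) is a field with 23^4 = 279841 elements since f is irreducible of degree 4.)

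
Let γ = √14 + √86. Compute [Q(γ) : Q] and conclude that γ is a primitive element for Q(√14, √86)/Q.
[Q(γ) : Q] = 4 (equivalently, Q(γ) = Q(√14, √86))

Obviously Q(γ) ⊆ Q(√14, √86), and [Q(√14, √86):Q] = 4 (since 14, 86 are distinct squarefree integers > 1 with 1204 not a perfect square). To show equality we compute the minimal polynomial of γ. From γ = √14 + √86: γ^2 = 14 + 2√(1204) + 86 = 100 + 2√(1204), so γ^2 - 100 = 2√(1204); squaring, (γ^2 - 100)^2 = 4·1204, i.e. γ^4 - 200γ^2 + 10000 - 4816 = 0, i.e. γ^4 - 200γ^2 + 5184 = 0. So γ is a root of x^4 - 200x^2 + 5184. This polynomial is irreducible over Q: it has no rational root (each ±√14 ± √86 is irrational), and any factorization into two quadratics over Q would force √(1204) ∈ Q (pairing opposite roots) or √14, √86 ∈ Q (other pairings), all impossible. Hence [Q(γ):Q] = 4 = [Q(√14, √86):Q], so Q(γ) = Q(√14, √86).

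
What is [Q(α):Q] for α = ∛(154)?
[Q(α):Q] = 3

The minimal polynomial of α is x^3 - 154, irreducible over Q since 154 is not a perfect cube (so x^3 - 154 has no rational root). Hence [Q(α):Q] = deg(m_α) = 3.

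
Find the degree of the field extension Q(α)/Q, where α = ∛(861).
[Q(α):Q] = 3

The minimal polynomial of α is x^3 - 861, irreducible over Q since 861 is not a perfect cube (so x^3 - 861 has no rational root). Hence [Q(α):Q] = deg(m_α) = 3.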